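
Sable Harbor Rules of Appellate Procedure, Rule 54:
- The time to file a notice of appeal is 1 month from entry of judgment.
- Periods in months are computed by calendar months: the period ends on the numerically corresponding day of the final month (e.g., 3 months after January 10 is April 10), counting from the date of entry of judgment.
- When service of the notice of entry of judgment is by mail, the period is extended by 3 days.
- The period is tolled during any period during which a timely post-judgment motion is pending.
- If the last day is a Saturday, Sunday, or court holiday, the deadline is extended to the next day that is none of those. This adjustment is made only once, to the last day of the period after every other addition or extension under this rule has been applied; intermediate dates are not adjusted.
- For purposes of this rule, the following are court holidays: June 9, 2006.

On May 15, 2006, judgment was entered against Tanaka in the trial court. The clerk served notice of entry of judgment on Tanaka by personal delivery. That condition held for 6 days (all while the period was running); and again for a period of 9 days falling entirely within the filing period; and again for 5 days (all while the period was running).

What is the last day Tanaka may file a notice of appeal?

July 5, 2006

1 month after May 15, 2006 is June 15, 2006.
Service was not by mail, so no mail extension applies.
Tolling adds 6 days: June 15, 2006 + 6 days = June 21, 2006.
Tolling adds 9 days: June 21, 2006 + 9 days = June 30, 2006.
Tolling adds 5 days: June 30, 2006 + 5 days = July 5, 2006.
July 5, 2006 is a Wednesday and not a court holiday, so no extension applies.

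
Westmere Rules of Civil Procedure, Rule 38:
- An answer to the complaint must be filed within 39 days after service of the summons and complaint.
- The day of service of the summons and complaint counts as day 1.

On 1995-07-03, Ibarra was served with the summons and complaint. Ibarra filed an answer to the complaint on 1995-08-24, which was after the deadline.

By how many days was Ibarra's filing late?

Counting 1995-07-03 as day 1, day 39 is August 10, 1995.
The deadline is August 10, 1995; from August 10, 1995 to August 24, 1995 is 14 days.

14 days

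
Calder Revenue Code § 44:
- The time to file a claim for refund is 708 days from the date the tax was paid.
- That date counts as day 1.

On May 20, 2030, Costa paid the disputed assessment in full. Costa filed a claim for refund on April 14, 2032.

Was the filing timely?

Counting May 20, 2030 as day 1, day 708 is April 26, 2032.
The deadline is April 26, 2032; the filing on April 14, 2032 is on or before that date.

Yes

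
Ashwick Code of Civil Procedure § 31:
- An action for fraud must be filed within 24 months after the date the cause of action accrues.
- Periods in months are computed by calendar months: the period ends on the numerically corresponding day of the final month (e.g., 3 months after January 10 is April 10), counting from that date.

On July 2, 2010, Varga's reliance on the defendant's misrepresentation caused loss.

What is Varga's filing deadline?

24 months after July 2, 2010 is July 2, 2012.

July 2, 2012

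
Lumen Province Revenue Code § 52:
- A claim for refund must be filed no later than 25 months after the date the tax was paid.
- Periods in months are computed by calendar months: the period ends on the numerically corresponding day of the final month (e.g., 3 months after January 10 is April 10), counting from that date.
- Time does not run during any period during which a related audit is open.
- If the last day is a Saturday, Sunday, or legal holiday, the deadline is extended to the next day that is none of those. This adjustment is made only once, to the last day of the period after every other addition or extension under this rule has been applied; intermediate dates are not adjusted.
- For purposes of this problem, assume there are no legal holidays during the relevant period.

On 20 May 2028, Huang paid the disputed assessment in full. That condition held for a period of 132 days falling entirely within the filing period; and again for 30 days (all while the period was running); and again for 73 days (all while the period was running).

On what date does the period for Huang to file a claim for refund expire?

25 months after 20 May 2028 is June 20, 2030.
Tolling adds 132 days: June 20, 2030 + 132 days = October 30, 2030.
Tolling adds 30 days: October 30, 2030 + 30 days = November 29, 2030.
Tolling adds 73 days: November 29, 2030 + 73 days = February 10, 2031.
February 10, 2031 is a Monday and not a legal holiday, so no extension applies.

February 10, 2031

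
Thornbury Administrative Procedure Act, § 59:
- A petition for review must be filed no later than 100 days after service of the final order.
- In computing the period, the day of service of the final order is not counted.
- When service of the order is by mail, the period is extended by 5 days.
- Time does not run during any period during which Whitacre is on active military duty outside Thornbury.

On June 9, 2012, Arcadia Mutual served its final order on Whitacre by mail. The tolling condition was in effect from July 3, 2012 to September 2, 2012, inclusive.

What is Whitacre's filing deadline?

November 23, 2012

100 days after June 9, 2012 is September 17, 2012.
Service was by mail, adding 5 days: September 17, 2012 + 5 days = September 22, 2012.
From July 3, 2012 through September 2, 2012 inclusive is 62 days; tolling adds 62 days: September 22, 2012 + 62 days = November 23, 2012.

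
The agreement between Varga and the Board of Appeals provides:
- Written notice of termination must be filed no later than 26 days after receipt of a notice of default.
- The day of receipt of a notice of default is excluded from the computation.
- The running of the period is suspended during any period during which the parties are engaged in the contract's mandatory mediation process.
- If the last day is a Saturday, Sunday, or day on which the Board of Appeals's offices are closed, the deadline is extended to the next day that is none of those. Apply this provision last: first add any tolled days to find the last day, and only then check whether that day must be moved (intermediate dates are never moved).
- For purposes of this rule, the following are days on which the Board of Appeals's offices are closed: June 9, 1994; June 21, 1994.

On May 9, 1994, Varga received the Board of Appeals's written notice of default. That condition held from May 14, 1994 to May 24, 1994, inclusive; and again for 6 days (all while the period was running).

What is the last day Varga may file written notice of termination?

June 22, 1994

26 days after May 9, 1994 is June 4, 1994.
From May 14, 1994 through May 24, 1994 inclusive is 11 days; tolling adds 11 days: June 4, 1994 + 11 days = June 15, 1994.
Tolling adds 6 days: June 15, 1994 + 6 days = June 21, 1994.
June 21, 1994 is a listed holiday. The next qualifying day is June 22, 1994.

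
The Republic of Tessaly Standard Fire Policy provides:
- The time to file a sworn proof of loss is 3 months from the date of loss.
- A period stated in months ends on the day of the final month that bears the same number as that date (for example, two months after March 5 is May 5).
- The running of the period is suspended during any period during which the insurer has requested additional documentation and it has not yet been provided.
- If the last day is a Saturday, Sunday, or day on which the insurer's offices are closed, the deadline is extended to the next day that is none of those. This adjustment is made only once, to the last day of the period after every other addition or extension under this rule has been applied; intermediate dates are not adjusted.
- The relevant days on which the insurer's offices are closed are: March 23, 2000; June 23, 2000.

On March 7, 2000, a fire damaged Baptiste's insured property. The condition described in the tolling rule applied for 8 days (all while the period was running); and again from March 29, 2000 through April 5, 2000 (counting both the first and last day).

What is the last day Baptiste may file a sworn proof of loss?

3 months after March 7, 2000 is June 7, 2000.
Tolling adds 8 days: June 7, 2000 + 8 days = June 15, 2000.
From March 29, 2000 through April 5, 2000 inclusive is 8 days; tolling adds 8 days: June 15, 2000 + 8 days = June 23, 2000.
June 23, 2000 is a listed holiday; June 24, 2000 is Saturday; June 25, 2000 is Sunday. The next qualifying day is June 26, 2000.

June 26, 2000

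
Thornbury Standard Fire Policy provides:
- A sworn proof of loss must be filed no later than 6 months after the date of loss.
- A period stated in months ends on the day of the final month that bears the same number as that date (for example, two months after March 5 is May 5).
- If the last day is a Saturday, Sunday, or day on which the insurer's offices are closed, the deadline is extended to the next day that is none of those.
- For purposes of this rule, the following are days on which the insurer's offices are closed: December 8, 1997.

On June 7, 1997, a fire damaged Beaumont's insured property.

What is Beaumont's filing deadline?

6 months after June 7, 1997 is December 7, 1997.
December 7, 1997 is Sunday; December 8, 1997 is a listed holiday. The next qualifying day is December 9, 1997.

December 9, 1997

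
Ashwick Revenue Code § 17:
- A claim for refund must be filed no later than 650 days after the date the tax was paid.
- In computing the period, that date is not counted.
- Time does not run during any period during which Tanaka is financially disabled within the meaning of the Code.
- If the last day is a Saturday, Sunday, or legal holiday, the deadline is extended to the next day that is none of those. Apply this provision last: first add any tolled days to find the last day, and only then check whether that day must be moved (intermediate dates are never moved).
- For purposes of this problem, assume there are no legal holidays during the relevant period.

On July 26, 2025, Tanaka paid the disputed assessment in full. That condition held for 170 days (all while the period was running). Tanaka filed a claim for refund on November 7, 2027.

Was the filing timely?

650 days after July 26, 2025 is May 7, 2027.
Tolling adds 170 days: May 7, 2027 + 170 days = October 24, 2027.
October 24, 2027 is Sunday. The next qualifying day is October 25, 2027.
The deadline is October 25, 2027; the filing on November 7, 2027 is after that date.

No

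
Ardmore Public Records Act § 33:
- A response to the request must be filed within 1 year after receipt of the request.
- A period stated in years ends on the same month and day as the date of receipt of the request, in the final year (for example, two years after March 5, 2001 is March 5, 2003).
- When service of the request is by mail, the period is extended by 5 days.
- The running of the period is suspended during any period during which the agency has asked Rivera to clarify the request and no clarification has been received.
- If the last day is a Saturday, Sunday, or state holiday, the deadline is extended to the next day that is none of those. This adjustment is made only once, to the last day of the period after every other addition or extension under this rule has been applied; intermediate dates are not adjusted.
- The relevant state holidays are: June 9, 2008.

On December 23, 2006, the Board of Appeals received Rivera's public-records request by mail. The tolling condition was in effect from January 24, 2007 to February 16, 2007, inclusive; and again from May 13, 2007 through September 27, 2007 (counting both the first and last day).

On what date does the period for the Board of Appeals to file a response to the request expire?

1 year after December 23, 2006 is December 23, 2007.
Service was by mail, adding 5 days: December 23, 2007 + 5 days = December 28, 2007.
From January 24, 2007 through February 16, 2007 inclusive is 24 days; tolling adds 24 days: December 28, 2007 + 24 days = January 21, 2008.
From May 13, 2007 through September 27, 2007 inclusive is 138 days; tolling adds 138 days: January 21, 2008 + 138 days = June 7, 2008.
June 7, 2008 is Saturday; June 8, 2008 is Sunday; June 9, 2008 is a listed holiday. The next qualifying day is June 10, 2008.

June 10, 2008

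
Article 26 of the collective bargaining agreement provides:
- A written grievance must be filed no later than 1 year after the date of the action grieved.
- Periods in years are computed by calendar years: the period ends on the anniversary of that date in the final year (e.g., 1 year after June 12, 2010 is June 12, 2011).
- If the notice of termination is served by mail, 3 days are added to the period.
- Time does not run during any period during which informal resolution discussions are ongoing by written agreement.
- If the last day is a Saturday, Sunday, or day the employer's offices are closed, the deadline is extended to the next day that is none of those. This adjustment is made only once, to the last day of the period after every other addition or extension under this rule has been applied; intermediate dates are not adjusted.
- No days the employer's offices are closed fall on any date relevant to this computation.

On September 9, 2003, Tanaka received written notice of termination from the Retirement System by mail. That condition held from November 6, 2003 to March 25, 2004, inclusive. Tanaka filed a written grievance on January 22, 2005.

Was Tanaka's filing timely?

Yes

1 year after September 9, 2003 is September 9, 2004.
Service was by mail, adding 3 days: September 9, 2004 + 3 days = September 12, 2004.
From November 6, 2003 through March 25, 2004 inclusive is 141 days; tolling adds 141 days: September 12, 2004 + 141 days = January 31, 2005.
January 31, 2005 is a Monday and not a day the employer's offices are closed, so no extension applies.
The deadline is January 31, 2005; the filing on January 22, 2005 is on or before that date.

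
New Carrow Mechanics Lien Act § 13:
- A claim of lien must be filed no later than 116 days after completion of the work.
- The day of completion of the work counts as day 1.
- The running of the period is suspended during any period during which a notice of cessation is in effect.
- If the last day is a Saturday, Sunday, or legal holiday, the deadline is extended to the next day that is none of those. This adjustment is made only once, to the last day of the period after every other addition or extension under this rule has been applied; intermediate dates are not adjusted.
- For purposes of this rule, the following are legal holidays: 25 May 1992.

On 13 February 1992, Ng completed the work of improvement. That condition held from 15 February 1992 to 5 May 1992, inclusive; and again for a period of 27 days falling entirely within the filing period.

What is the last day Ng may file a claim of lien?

Counting 13 February 1992 as day 1, day 116 is June 7, 1992.
From February 15, 1992 through May 5, 1992 inclusive is 81 days; tolling adds 81 days: June 7, 1992 + 81 days = August 27, 1992.
Tolling adds 27 days: August 27, 1992 + 27 days = September 23, 1992.
September 23, 1992 is a Wednesday and not a legal holiday, so no extension applies.

September 23, 1992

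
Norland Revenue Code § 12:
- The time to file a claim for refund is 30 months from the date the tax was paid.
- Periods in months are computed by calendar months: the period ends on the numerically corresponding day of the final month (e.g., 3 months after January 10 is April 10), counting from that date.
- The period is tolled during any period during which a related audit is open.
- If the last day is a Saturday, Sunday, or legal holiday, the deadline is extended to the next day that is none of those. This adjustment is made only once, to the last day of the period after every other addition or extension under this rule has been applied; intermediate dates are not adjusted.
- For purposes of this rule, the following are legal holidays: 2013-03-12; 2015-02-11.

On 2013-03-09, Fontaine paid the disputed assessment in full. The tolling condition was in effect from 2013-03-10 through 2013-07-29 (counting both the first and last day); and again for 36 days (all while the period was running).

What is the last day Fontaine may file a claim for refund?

March 7, 2016

30 months after 2013-03-09 is September 9, 2015.
From March 10, 2013 through July 29, 2013 inclusive is 142 days; tolling adds 142 days: September 9, 2015 + 142 days = January 29, 2016.
Tolling adds 36 days: January 29, 2016 + 36 days = March 5, 2016.
March 5, 2016 is Saturday; March 6, 2016 is Sunday. The next qualifying day is March 7, 2016.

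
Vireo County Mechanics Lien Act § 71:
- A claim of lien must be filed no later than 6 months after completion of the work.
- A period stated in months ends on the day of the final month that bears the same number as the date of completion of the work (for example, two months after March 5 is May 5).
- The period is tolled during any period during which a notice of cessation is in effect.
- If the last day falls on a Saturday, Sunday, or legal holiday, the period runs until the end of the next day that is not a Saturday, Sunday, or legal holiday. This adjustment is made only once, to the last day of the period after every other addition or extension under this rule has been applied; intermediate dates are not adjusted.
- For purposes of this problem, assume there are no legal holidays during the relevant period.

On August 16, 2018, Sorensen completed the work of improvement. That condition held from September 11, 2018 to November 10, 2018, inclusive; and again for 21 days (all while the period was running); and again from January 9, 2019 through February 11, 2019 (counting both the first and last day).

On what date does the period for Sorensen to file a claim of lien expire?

6 months after August 16, 2018 is February 16, 2019.
From September 11, 2018 through November 10, 2018 inclusive is 61 days; tolling adds 61 days: February 16, 2019 + 61 days = April 18, 2019.
Tolling adds 21 days: April 18, 2019 + 21 days = May 9, 2019.
From January 9, 2019 through February 11, 2019 inclusive is 34 days; tolling adds 34 days: May 9, 2019 + 34 days = June 12, 2019.
June 12, 2019 is a Wednesday and not a legal holiday, so no extension applies.

June 12, 2019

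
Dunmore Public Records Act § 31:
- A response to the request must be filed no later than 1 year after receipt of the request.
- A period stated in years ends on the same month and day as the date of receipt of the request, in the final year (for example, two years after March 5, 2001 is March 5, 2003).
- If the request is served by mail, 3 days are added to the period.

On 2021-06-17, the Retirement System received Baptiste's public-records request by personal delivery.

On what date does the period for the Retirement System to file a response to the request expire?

June 17, 2022

1 year after 2021-06-17 is June 17, 2022.
Service was not by mail, so no mail extension applies.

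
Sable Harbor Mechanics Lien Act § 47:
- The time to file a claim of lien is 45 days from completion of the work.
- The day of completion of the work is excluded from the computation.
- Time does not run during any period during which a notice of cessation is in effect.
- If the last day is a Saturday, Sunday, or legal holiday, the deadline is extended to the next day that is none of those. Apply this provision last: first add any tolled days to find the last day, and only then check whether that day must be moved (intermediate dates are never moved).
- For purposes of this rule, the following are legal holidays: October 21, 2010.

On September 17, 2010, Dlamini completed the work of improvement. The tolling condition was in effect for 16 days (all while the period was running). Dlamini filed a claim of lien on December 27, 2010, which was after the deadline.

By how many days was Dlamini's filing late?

40 days

45 days after September 17, 2010 is November 1, 2010.
Tolling adds 16 days: November 1, 2010 + 16 days = November 17, 2010.
November 17, 2010 is a Wednesday and not a legal holiday, so no extension applies.
The deadline is November 17, 2010; from November 17, 2010 to December 27, 2010 is 40 days.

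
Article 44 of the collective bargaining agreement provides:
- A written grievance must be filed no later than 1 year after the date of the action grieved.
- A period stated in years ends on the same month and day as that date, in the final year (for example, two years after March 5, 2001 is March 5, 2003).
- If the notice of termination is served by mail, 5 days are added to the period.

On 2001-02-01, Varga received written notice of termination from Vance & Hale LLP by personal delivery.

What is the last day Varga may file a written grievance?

1 year after 2001-02-01 is February 1, 2002.
Service was not by mail, so no mail extension applies.

February 1, 2002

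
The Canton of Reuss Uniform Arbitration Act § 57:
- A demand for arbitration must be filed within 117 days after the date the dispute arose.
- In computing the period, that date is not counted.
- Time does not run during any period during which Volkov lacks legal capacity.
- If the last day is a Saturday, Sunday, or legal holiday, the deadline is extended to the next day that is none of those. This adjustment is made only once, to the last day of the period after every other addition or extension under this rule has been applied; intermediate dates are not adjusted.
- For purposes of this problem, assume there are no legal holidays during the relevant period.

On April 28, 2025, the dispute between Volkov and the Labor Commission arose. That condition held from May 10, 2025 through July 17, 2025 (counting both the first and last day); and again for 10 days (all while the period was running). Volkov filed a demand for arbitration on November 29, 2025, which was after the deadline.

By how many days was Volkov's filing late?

19 days

117 days after April 28, 2025 is August 23, 2025.
From May 10, 2025 through July 17, 2025 inclusive is 69 days; tolling adds 69 days: August 23, 2025 + 69 days = October 31, 2025.
Tolling adds 10 days: October 31, 2025 + 10 days = November 10, 2025.
November 10, 2025 is a Monday and not a legal holiday, so no extension applies.
The deadline is November 10, 2025; from November 10, 2025 to November 29, 2025 is 19 days.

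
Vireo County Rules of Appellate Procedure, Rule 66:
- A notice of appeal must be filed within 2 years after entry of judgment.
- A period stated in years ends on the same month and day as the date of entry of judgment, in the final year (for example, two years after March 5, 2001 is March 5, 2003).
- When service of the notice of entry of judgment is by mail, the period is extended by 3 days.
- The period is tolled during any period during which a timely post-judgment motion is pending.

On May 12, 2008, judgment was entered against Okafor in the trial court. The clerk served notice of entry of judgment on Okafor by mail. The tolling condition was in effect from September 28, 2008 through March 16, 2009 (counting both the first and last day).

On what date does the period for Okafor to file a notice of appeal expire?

2 years after May 12, 2008 is May 12, 2010.
Service was by mail, adding 3 days: May 12, 2010 + 3 days = May 15, 2010.
From September 28, 2008 through March 16, 2009 inclusive is 170 days; tolling adds 170 days: May 15, 2010 + 170 days = November 1, 2010.

November 1, 2010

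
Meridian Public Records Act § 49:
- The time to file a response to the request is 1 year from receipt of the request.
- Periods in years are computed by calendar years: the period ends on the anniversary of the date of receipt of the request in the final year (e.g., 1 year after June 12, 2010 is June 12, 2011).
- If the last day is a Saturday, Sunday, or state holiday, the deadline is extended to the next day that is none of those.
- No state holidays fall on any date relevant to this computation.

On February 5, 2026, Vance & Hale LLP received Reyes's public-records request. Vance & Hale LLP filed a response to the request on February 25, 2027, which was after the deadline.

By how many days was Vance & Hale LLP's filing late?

1 year after February 5, 2026 is February 5, 2027.
February 5, 2027 is a Friday and not a state holiday, so no extension applies.
The deadline is February 5, 2027; from February 5, 2027 to February 25, 2027 is 20 days.

20 days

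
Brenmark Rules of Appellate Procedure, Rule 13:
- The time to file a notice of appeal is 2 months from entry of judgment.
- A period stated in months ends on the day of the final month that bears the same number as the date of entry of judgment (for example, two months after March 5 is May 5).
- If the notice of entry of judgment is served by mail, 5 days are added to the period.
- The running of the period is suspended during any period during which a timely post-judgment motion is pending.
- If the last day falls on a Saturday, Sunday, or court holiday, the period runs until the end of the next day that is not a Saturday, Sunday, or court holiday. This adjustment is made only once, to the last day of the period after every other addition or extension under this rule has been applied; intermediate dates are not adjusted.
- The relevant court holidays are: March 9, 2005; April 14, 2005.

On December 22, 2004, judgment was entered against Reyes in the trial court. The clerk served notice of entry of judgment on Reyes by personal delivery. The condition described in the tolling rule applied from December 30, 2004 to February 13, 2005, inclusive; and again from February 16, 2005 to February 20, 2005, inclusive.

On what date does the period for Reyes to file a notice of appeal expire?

April 15, 2005

2 months after December 22, 2004 is February 22, 2005.
Service was not by mail, so no mail extension applies.
From December 30, 2004 through February 13, 2005 inclusive is 46 days; tolling adds 46 days: February 22, 2005 + 46 days = April 9, 2005.
From February 16, 2005 through February 20, 2005 inclusive is 5 days; tolling adds 5 days: April 9, 2005 + 5 days = April 14, 2005.
April 14, 2005 is a listed holiday. The next qualifying day is April 15, 2005.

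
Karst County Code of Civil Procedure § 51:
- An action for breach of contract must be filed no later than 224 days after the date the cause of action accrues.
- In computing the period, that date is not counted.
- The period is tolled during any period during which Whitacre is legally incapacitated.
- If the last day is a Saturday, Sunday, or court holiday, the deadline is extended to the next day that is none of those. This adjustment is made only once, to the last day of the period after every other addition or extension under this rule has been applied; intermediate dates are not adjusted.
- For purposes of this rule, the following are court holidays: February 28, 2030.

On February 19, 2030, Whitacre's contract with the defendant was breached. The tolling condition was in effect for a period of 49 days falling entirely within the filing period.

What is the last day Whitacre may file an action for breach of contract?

224 days after February 19, 2030 is October 1, 2030.
Tolling adds 49 days: October 1, 2030 + 49 days = November 19, 2030.
November 19, 2030 is a Tuesday and not a court holiday, so no extension applies.

November 19, 2030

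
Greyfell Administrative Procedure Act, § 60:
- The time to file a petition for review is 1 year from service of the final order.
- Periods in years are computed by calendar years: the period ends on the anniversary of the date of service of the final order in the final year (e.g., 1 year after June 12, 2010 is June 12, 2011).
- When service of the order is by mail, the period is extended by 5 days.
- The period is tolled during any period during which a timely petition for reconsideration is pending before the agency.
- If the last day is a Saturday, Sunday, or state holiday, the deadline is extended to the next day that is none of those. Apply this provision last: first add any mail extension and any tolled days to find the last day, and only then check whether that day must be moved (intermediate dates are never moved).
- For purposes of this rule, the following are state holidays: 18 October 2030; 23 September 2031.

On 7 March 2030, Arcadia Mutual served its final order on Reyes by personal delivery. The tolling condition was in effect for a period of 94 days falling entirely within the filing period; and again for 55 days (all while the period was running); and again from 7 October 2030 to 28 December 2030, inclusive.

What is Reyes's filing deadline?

October 27, 2031

1 year after 7 March 2030 is March 7, 2031.
Service was not by mail, so no mail extension applies.
Tolling adds 94 days: March 7, 2031 + 94 days = June 9, 2031.
Tolling adds 55 days: June 9, 2031 + 55 days = August 3, 2031.
From October 7, 2030 through December 28, 2030 inclusive is 83 days; tolling adds 83 days: August 3, 2031 + 83 days = October 25, 2031.
October 25, 2031 is Saturday; October 26, 2031 is Sunday. The next qualifying day is October 27, 2031.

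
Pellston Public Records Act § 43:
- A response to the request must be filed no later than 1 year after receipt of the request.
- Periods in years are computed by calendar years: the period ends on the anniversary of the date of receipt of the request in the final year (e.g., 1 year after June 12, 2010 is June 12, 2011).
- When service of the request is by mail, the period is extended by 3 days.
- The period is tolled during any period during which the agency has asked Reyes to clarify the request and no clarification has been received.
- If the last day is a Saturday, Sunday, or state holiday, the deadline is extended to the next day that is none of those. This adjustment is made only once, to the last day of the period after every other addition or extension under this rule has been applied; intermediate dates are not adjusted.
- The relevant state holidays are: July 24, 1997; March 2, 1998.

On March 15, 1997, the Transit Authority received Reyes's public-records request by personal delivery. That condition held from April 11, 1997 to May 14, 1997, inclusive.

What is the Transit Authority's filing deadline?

1 year after March 15, 1997 is March 15, 1998.
Service was not by mail, so no mail extension applies.
From April 11, 1997 through May 14, 1997 inclusive is 34 days; tolling adds 34 days: March 15, 1998 + 34 days = April 18, 1998.
April 18, 1998 is Saturday; April 19, 1998 is Sunday. The next qualifying day is April 20, 1998.

April 20, 1998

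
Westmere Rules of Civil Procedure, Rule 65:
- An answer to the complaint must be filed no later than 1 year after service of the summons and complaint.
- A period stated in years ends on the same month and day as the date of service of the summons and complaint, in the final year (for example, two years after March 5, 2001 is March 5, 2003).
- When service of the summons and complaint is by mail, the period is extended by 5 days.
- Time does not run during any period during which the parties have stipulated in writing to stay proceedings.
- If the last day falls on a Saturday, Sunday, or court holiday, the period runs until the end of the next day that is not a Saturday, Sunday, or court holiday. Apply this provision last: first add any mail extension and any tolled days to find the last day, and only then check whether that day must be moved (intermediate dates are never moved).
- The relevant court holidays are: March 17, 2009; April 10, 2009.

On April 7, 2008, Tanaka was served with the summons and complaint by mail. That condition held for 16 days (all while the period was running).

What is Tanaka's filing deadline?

April 28, 2009

1 year after April 7, 2008 is April 7, 2009.
Service was by mail, adding 5 days: April 7, 2009 + 5 days = April 12, 2009.
Tolling adds 16 days: April 12, 2009 + 16 days = April 28, 2009.
April 28, 2009 is a Tuesday and not a court holiday, so no extension applies.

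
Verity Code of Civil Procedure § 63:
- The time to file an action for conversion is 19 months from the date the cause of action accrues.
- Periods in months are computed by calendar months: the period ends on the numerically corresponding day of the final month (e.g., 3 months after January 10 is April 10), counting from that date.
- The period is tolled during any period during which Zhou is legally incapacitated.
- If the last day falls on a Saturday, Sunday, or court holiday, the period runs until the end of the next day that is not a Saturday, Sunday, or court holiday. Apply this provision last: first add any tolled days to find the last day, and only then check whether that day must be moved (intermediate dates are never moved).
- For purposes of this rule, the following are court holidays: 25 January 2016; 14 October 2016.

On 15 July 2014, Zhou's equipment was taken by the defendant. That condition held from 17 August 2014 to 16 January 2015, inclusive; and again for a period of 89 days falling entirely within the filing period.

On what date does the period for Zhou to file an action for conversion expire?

October 17, 2016

19 months after 15 July 2014 is February 15, 2016.
From August 17, 2014 through January 16, 2015 inclusive is 153 days; tolling adds 153 days: February 15, 2016 + 153 days = July 17, 2016.
Tolling adds 89 days: July 17, 2016 + 89 days = October 14, 2016.
October 14, 2016 is a listed holiday; October 15, 2016 is Saturday; October 16, 2016 is Sunday. The next qualifying day is October 17, 2016.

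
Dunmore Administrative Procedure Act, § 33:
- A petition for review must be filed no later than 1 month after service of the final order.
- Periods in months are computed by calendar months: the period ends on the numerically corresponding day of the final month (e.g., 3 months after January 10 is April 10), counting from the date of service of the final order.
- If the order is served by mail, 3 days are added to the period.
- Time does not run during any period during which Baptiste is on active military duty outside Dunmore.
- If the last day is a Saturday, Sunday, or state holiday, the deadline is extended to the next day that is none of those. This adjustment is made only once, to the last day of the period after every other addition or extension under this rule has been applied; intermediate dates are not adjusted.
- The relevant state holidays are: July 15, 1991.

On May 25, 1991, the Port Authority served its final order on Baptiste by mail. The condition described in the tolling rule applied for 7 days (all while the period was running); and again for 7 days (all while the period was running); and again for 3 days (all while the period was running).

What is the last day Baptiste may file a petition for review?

July 16, 1991

1 month after May 25, 1991 is June 25, 1991.
Service was by mail, adding 3 days: June 25, 1991 + 3 days = June 28, 1991.
Tolling adds 7 days: June 28, 1991 + 7 days = July 5, 1991.
Tolling adds 7 days: July 5, 1991 + 7 days = July 12, 1991.
Tolling adds 3 days: July 12, 1991 + 3 days = July 15, 1991.
July 15, 1991 is a listed holiday. The next qualifying day is July 16, 1991.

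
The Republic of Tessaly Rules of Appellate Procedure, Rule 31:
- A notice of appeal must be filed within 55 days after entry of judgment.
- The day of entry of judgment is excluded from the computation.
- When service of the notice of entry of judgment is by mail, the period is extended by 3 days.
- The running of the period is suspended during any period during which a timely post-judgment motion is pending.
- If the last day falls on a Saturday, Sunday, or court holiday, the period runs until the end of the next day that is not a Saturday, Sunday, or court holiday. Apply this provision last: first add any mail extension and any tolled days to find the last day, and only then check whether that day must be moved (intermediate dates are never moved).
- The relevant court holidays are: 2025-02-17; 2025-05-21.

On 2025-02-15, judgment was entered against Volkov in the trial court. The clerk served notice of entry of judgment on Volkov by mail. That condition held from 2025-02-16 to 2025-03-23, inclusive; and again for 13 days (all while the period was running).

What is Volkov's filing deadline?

55 days after 2025-02-15 is April 11, 2025.
Service was by mail, adding 3 days: April 11, 2025 + 3 days = April 14, 2025.
From February 16, 2025 through March 23, 2025 inclusive is 36 days; tolling adds 36 days: April 14, 2025 + 36 days = May 20, 2025.
Tolling adds 13 days: May 20, 2025 + 13 days = June 2, 2025.
June 2, 2025 is a Monday and not a court holiday, so no extension applies.

June 2, 2025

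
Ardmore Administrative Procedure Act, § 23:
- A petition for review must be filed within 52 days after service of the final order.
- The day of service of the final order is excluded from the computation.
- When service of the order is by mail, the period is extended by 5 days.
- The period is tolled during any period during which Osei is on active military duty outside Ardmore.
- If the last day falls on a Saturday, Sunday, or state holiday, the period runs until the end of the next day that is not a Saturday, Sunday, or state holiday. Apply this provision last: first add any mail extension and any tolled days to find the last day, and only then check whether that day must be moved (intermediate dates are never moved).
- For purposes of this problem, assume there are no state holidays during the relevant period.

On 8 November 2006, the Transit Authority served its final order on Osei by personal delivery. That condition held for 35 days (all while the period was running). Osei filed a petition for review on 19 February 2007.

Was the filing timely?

52 days after 8 November 2006 is December 30, 2006.
Service was not by mail, so no mail extension applies.
Tolling adds 35 days: December 30, 2006 + 35 days = February 3, 2007.
February 3, 2007 is Saturday; February 4, 2007 is Sunday. The next qualifying day is February 5, 2007.
The deadline is February 5, 2007; the filing on February 19, 2007 is after that date.

No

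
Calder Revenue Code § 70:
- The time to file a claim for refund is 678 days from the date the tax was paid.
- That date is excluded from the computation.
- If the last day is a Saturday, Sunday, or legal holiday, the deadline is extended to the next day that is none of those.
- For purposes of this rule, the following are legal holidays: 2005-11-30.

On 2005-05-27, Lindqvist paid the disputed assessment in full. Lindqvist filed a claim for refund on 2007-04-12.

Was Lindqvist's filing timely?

No

678 days after 2005-05-27 is April 5, 2007.
April 5, 2007 is a Thursday and not a legal holiday, so no extension applies.
The deadline is April 5, 2007; the filing on April 12, 2007 is after that date.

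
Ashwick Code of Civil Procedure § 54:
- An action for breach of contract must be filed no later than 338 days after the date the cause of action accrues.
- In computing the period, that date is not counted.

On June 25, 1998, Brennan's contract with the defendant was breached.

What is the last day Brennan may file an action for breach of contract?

338 days after June 25, 1998 is May 29, 1999.

May 29, 1999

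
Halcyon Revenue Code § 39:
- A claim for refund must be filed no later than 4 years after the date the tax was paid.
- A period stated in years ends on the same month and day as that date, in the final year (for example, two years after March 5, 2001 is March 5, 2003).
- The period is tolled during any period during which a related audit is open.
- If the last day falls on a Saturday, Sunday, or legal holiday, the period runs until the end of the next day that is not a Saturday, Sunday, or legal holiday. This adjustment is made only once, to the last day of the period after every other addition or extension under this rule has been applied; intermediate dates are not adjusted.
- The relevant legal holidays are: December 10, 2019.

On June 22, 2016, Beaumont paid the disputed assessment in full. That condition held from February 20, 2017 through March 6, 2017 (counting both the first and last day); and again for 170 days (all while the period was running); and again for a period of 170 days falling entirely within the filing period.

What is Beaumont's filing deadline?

4 years after June 22, 2016 is June 22, 2020.
From February 20, 2017 through March 6, 2017 inclusive is 15 days; tolling adds 15 days: June 22, 2020 + 15 days = July 7, 2020.
Tolling adds 170 days: July 7, 2020 + 170 days = December 24, 2020.
Tolling adds 170 days: December 24, 2020 + 170 days = June 12, 2021.
June 12, 2021 is Saturday; June 13, 2021 is Sunday. The next qualifying day is June 14, 2021.

June 14, 2021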